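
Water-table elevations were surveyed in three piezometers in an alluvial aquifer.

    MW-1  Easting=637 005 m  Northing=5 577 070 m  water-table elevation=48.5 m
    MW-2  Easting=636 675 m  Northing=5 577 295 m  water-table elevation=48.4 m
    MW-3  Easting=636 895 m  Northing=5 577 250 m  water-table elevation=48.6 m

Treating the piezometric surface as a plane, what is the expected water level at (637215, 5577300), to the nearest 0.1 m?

Differences from MW-1: to MW-2 (Δx, Δy, Δh) = (-330, 225, -0.1); to MW-3 = (-110, 180, +0.1).
Solve a·Δx + b·Δy = Δh: det = (-330)·180 − (-110)·225 = -34650.
∂h/∂x = [(-0.1)·180 − (+0.1)·225] / -34650 = +0.001169
∂h/∂y = [(-330)·(+0.1) − (-110)·(-0.1)] / -34650 = +0.001270
h(637215, 5577300) = 48.5 + (+0.001169)·(210) + (+0.001270)·(230) = 48.5 +0.245 +0.292 = 49.038 m.

49.0 m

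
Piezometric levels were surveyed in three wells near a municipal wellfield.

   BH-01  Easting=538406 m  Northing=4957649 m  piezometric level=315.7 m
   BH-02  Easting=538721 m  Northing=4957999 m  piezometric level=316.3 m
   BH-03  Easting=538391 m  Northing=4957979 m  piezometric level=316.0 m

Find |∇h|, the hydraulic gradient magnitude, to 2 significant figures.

0.0013

Taking BH-01 as reference: BH-02−BH-01 = (315, 350, +0.6); BH-03−BH-01 = (-15, 330, +0.3).
Solve a·Δx + b·Δy = Δh: det = 315·330 − (-15)·350 = 109200.
∂h/∂x = [(+0.6)·330 − (+0.3)·350] / 109200 = +0.0008516
∂h/∂y = [315·(+0.3) − (-15)·(+0.6)] / 109200 = +0.0009478
|∇h| = √(0.0008516² + 0.0009478²) = 0.001274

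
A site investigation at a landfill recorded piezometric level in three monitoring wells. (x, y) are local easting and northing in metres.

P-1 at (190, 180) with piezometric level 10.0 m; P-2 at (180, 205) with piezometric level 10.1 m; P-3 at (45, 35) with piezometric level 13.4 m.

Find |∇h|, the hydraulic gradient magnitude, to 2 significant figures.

Taking P-1 as reference: P-2−P-1 = (-10, 25, +0.1); P-3−P-1 = (-145, -145, +3.4).
Solve a·Δx + b·Δy = Δh: det = (-10)·(-145) − (-145)·25 = 5075.
∂h/∂x = [(+0.1)·(-145) − (+3.4)·25] / 5075 = -0.01961
∂h/∂y = [(-10)·(+3.4) − (-145)·(+0.1)] / 5075 = -0.003842
|∇h| = √(-0.01961² + -0.003842²) = 0.01998

0.020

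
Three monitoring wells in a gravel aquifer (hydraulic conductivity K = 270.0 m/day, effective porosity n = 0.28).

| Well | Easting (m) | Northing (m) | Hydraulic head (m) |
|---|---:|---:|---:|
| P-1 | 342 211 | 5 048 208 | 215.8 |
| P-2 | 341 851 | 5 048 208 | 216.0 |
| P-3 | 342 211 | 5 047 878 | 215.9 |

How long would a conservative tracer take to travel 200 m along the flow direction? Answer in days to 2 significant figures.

∂h/∂x = (216.0 − 215.8) / (341851 − 342211) = -0.0005556
∂h/∂y = (215.9 − 215.8) / (5047878 − 5048208) = -0.0003030
|∇h| = √(-0.0005556² + -0.0003030²) = 0.0006329
Seepage velocity v = K·i/n = 270.0 × 0.0006329 / 0.28 = 0.6103 m/day.
t = 200 / 0.6103 = 327.7 days.

330 days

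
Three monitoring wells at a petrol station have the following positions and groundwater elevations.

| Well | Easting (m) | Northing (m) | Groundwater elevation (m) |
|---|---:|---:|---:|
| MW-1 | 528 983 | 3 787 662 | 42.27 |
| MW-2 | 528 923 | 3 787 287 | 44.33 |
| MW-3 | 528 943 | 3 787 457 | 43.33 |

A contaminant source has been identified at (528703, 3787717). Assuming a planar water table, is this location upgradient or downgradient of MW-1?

downgradient

Differences from MW-1: to MW-2 (Δx, Δy, Δh) = (-60, -375, +2.06); to MW-3 = (-40, -205, +1.06).
Determinant of the coordinate differences = (-60)·(-205) − (-40)·(-375) = -2700.
∂h/∂x = [(+2.06)·(-205) − (+1.06)·(-375)] / -2700 = +0.009185
∂h/∂y = [(-60)·(+1.06) − (-40)·(+2.06)] / -2700 = -0.006963
Head at (528703, 3787717) = 42.27 + (+0.009185)·(-280) + (-0.006963)·(55) = 39.32 m.
That is lower than the 42.27 m at MW-1, so the point is downgradient.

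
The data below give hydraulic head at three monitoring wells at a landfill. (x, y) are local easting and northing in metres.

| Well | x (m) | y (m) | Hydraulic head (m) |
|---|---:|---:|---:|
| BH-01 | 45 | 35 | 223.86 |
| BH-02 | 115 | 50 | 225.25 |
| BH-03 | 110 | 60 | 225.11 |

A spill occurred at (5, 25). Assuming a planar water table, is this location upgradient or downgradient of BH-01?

downgradient

With h = a·x + b·y + c and BH-01 as origin, the differences give:
  70·a + 15·b = +1.39
  65·a + 25·b = +1.25
Eliminate b (×25 and ×15, subtract): 775·a = 16.000 → a = ∂h/∂x = +0.02065
Back-substitute: b = ∂h/∂y = -0.003677.
Head at (5, 25) = 223.86 + (+0.02065)·(-40) + (-0.003677)·(-10) = 223.07 m.
That is lower than the 223.86 m at BH-01, so the point is downgradient.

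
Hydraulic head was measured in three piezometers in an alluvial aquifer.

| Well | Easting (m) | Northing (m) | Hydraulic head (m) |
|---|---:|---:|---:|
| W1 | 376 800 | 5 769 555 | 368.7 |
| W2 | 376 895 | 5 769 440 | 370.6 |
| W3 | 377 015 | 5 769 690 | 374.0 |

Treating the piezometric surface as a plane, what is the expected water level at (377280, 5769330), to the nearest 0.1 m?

379.2 m

Differences from W1: to W2 (Δx, Δy, Δh) = (95, -115, +1.9); to W3 = (215, 135, +5.3).
Solve a·Δx + b·Δy = Δh: det = 95·135 − 215·(-115) = 37550.
∂h/∂x = [(+1.9)·135 − (+5.3)·(-115)] / 37550 = +0.02306
∂h/∂y = [95·(+5.3) − 215·(+1.9)] / 37550 = +0.002530
h(377280, 5769330) = 368.7 + (+0.02306)·(480) + (+0.002530)·(-225) = 368.7 +11.070 -0.569 = 379.201 m.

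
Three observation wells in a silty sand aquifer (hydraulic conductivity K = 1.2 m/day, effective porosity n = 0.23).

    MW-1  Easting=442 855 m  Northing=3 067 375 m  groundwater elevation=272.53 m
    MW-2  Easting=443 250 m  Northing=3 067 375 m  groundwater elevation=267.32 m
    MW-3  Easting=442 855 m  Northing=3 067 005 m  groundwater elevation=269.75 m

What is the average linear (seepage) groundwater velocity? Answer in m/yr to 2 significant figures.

∂h/∂x = (267.32 − 272.53) / (443250 − 442855) = -0.01319
∂h/∂y = (269.75 − 272.53) / (3067005 − 3067375) = +0.007514
|∇h| = √(-0.01319² + 0.007514²) = 0.01518
Seepage velocity v = K·i/n = 1.2 × 0.01518 / 0.23 = 0.0792 m/day = 28.93 m/yr.

29 m/yr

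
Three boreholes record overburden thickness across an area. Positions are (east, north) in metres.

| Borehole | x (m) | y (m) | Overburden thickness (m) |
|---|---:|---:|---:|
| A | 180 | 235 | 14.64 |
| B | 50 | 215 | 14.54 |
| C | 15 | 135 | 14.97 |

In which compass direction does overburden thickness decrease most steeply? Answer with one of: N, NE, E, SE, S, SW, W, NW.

N

Taking A as reference: B−A = (-130, -20, -0.10); C−A = (-165, -100, +0.33).
Solve a·Δx + b·Δy = Δd: det = (-130)·(-100) − (-165)·(-20) = 9700.
∂d/∂x = [(-0.10)·(-100) − (+0.33)·(-20)] / 9700 = +0.001711
∂d/∂y = [(-130)·(+0.33) − (-165)·(-0.10)] / 9700 = -0.006124
Steepest decrease is along −∇f = (-0.001711 E, +0.006124 N) → north.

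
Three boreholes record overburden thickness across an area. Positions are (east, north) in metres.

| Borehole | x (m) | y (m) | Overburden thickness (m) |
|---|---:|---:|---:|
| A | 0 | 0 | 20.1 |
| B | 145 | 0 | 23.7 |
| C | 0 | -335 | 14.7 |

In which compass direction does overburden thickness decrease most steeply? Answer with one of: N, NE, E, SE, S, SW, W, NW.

SW

∂d/∂x = (23.7 − 20.1) / (145 − 0) = +0.02483
∂d/∂y = (14.7 − 20.1) / (-335 − 0) = +0.01612
Steepest decrease is along −∇f = (-0.02483 E, -0.01612 N) → southwest.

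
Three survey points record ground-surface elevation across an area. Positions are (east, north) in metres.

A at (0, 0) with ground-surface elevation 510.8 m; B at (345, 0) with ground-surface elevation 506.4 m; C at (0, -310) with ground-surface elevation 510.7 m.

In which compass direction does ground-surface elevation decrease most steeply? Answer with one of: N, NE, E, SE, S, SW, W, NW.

∂z/∂x = (506.4 − 510.8) / (345 − 0) = -0.01275
∂z/∂y = (510.7 − 510.8) / (-310 − 0) = +0.0003226
Steepest decrease is along −∇f = (+0.01275 E, -0.0003226 N) → east.

E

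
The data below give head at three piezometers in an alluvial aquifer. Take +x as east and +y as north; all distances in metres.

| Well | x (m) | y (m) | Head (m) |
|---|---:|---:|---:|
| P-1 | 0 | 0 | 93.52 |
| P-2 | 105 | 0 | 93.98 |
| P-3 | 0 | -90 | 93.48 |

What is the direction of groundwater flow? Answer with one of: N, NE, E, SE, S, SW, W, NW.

W

∂h/∂x = (93.98 − 93.52) / (105 − 0) = +0.004381
∂h/∂y = (93.48 − 93.52) / (-90 − 0) = +0.0004444
Flow = −∇h = (-0.004381 east, -0.0004444 north), which points west.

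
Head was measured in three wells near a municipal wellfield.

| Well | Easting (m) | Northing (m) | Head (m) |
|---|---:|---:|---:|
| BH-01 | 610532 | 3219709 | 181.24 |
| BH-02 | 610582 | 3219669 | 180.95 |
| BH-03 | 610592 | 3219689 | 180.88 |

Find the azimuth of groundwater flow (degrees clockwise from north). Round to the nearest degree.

With h = a·x + b·y + c and BH-01 as origin, the differences give:
  50·a + (-40)·b = -0.29
  60·a + (-20)·b = -0.36
Eliminate b (×(-20) and ×(-40), subtract): 1400·a = -8.600 → a = ∂h/∂x = -0.006143
Back-substitute: b = ∂h/∂y = -0.0004286.
Flow direction (−∇h) has components (+0.006143 E, +0.0004286 N).
Azimuth = atan2(E, N) = atan2(+0.006143, +0.0004286) = 86.0° ≈ 086°.

086°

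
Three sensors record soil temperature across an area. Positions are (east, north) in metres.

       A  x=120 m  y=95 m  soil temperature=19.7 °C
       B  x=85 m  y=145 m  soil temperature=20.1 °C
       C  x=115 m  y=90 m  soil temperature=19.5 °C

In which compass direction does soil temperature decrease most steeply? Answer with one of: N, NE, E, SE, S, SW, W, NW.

With T = a·x + b·y + c and A as origin, the differences give:
  (-35)·a + 50·b = +0.4
  (-5)·a + (-5)·b = -0.2
Eliminate b (×(-5) and ×50, subtract): 425·a = 8.00 → a = ∂T/∂x = +0.01882
Back-substitute: b = ∂T/∂y = +0.02118.
Steepest decrease is along −∇f = (-0.01882 E, -0.02118 N) → southwest.

SW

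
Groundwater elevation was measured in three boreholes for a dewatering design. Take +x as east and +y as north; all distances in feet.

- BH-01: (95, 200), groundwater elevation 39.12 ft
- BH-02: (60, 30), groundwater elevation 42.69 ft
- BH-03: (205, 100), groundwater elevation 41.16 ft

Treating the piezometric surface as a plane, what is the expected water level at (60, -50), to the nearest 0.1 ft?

Taking BH-01 as reference: BH-02−BH-01 = (-35, -170, +3.57); BH-03−BH-01 = (110, -100, +2.04).
Determinant of the coordinate differences = (-35)·(-100) − 110·(-170) = 22200.
∂h/∂x = [(+3.57)·(-100) − (+2.04)·(-170)] / 22200 = -0.0004595
∂h/∂y = [(-35)·(+2.04) − 110·(+3.57)] / 22200 = -0.02091
h(60, -50) = 39.12 + (-0.0004595)·(-35) + (-0.02091)·(-250) = 39.12 +0.016 +5.226 = 44.362 ft.

44.4 ft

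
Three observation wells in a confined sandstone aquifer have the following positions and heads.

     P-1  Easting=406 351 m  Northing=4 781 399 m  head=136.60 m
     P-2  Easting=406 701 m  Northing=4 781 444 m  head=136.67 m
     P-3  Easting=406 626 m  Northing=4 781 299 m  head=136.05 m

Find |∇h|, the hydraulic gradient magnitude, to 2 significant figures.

Differences from P-1: to P-2 (Δx, Δy, Δh) = (350, 45, +0.07); to P-3 = (275, -100, -0.55).
Solve a·Δx + b·Δy = Δh: det = 350·(-100) − 275·45 = -47375.
∂h/∂x = [(+0.07)·(-100) − (-0.55)·45] / -47375 = -0.0003747
∂h/∂y = [350·(-0.55) − 275·(+0.07)] / -47375 = +0.004470
|∇h| = √(-0.0003747² + 0.004470²) = 0.004486

0.0045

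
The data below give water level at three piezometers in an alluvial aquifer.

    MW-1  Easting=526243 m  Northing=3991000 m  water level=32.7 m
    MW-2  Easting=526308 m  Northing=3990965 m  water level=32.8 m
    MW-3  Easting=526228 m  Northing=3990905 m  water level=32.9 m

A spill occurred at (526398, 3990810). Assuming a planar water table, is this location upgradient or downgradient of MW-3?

upgradient

With h = a·x + b·y + c and MW-1 as origin, the differences give:
  65·a + (-35)·b = +0.1
  (-15)·a + (-95)·b = +0.2
Eliminate b (×(-95) and ×(-35), subtract): -6700·a = -2.50 → a = ∂h/∂x = +0.0003731
Back-substitute: b = ∂h/∂y = -0.002164.
Head at (526398, 3990810) = 32.7 + (+0.0003731)·(155) + (-0.002164)·(-190) = 33.17 m.
That is higher than the 32.9 m at MW-3, so the point is upgradient.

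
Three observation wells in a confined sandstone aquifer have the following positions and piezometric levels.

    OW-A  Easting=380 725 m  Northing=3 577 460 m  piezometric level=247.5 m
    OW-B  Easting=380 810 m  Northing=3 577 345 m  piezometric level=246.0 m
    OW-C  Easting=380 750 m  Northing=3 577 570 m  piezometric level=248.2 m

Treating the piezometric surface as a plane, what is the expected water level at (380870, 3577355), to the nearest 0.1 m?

245.7 m

With h = a·x + b·y + c and OW-A as origin, the differences give:
  85·a + (-115)·b = -1.5
  25·a + 110·b = +0.7
Eliminate b (×110 and ×(-115), subtract): 12225·a = -84.50 → a = ∂h/∂x = -0.006912
Back-substitute: b = ∂h/∂y = +0.007935.
h(380870, 3577355) = 247.5 + (-0.006912)·(145) + (+0.007935)·(-105) = 247.5 -1.002 -0.833 = 245.665 m.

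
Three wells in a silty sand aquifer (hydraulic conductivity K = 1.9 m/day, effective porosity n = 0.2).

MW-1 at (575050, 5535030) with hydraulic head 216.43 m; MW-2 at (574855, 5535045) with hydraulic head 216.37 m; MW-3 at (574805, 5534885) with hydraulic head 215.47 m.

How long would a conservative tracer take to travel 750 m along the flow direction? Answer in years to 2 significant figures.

40 years

Differences from MW-1: to MW-2 (Δx, Δy, Δh) = (-195, 15, -0.06); to MW-3 = (-245, -145, -0.96).
Solve a·Δx + b·Δy = Δh: det = (-195)·(-145) − (-245)·15 = 31950.
∂h/∂x = [(-0.06)·(-145) − (-0.96)·15] / 31950 = +0.0007230
∂h/∂y = [(-195)·(-0.96) − (-245)·(-0.06)] / 31950 = +0.005399
|∇h| = √(0.0007230² + 0.005399²) = 0.005447
Seepage velocity v = K·i/n = 1.9 × 0.005447 / 0.2 = 0.05175 m/day.
t = 750 / 0.05175 = 1.449e+04 days = 39.7 years.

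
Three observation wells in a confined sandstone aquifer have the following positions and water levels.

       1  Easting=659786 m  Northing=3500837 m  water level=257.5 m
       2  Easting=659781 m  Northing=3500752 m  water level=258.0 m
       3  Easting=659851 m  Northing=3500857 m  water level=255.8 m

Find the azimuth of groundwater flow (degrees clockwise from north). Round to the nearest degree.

Three-point gradient (reference 1): Δ to 2 = (-5, -85, +0.5), Δ to 3 = (65, 20, -1.7).
∂h/∂x = -0.02479, ∂h/∂y = -0.004424 (det = 5425).
Flow direction (−∇h) has components (+0.02479 E, +0.004424 N).
Azimuth = atan2(E, N) = atan2(+0.02479, +0.004424) = 79.9° ≈ 080°.

080°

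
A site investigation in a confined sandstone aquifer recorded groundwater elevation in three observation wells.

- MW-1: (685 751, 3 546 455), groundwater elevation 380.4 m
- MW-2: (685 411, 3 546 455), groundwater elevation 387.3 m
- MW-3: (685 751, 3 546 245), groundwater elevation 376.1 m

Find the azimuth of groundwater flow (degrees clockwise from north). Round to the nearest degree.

135°

∂h/∂x = (387.3 − 380.4) / (685411 − 685751) = -0.02029
∂h/∂y = (376.1 − 380.4) / (3546245 − 3546455) = +0.02048
Flow direction (−∇h) has components (+0.02029 E, -0.02048 N).
Azimuth = atan2(E, N) = atan2(+0.02029, -0.02048) = 135.3° ≈ 135°.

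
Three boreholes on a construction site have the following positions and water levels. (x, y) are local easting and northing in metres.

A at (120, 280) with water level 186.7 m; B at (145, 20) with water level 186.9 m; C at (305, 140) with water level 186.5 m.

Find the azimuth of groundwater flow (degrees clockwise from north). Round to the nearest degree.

Differences from A: to B (Δx, Δy, Δh) = (25, -260, +0.2); to C = (185, -140, -0.2).
Determinant of the coordinate differences = 25·(-140) − 185·(-260) = 44600.
∂h/∂x = [(+0.2)·(-140) − (-0.2)·(-260)] / 44600 = -0.001794
∂h/∂y = [25·(-0.2) − 185·(+0.2)] / 44600 = -0.0009417
Flow direction (−∇h) has components (+0.001794 E, +0.0009417 N).
Azimuth = atan2(E, N) = atan2(+0.001794, +0.0009417) = 62.3° ≈ 062°.

062°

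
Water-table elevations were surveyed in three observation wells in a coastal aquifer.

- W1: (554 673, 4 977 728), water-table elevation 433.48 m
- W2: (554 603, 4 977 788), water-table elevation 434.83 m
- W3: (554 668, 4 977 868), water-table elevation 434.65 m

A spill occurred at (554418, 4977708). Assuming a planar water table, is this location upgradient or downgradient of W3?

upgradient

Three-point gradient (reference W1): Δ to W2 = (-70, 60, +1.35), Δ to W3 = (-5, 140, +1.17).
∂h/∂x = -0.01251, ∂h/∂y = +0.007911 (det = -9500).
Head at (554418, 4977708) = 433.48 + (-0.01251)·(-255) + (+0.007911)·(-20) = 436.51 m.
That is higher than the 434.65 m at W3, so the point is upgradient.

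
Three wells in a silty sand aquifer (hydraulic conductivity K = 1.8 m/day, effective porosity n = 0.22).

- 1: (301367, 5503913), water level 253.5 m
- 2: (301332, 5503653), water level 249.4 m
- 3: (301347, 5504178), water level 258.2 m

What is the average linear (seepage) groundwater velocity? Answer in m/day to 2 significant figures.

Three-point gradient (reference 1): Δ to 2 = (-35, -260, -4.1), Δ to 3 = (-20, 265, +4.7).
∂h/∂x = -0.009361, ∂h/∂y = +0.01703 (det = -14475).
|∇h| = √(-0.009361² + 0.01703²) = 0.01943
Seepage velocity v = K·i/n = 1.8 × 0.01943 / 0.22 = 0.159 m/day.

0.16 m/day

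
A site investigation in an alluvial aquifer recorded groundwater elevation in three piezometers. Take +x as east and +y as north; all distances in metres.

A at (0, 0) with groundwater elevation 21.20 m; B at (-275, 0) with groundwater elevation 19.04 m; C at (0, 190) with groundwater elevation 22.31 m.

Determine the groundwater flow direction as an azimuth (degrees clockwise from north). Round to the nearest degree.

233°

∂h/∂x = (19.04 − 21.20) / (-275 − 0) = +0.007855
∂h/∂y = (22.31 − 21.20) / (190 − 0) = +0.005842
Flow direction (−∇h) has components (-0.007855 E, -0.005842 N).
Azimuth = atan2(E, N) = atan2(-0.007855, -0.005842) = 233.4° ≈ 233°.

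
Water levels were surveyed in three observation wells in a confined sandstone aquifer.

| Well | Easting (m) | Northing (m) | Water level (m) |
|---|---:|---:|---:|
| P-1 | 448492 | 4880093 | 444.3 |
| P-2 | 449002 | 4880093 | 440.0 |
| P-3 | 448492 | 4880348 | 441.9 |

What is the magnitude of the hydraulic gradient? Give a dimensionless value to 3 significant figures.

∂h/∂x = (440.0 − 444.3) / (449002 − 448492) = -0.008431
∂h/∂y = (441.9 − 444.3) / (4880348 − 4880093) = -0.009412
|∇h| = √(-0.008431² + -0.009412²) = 0.01264

0.0126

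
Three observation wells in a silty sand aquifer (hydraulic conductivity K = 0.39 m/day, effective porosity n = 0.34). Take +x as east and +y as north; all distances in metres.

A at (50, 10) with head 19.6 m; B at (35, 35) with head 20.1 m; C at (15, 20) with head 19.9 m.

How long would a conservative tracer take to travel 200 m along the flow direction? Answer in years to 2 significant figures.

26 years

Differences from A: to B (Δx, Δy, Δh) = (-15, 25, +0.5); to C = (-35, 10, +0.3).
Determinant of the coordinate differences = (-15)·10 − (-35)·25 = 725.
∂h/∂x = [(+0.5)·10 − (+0.3)·25] / 725 = -0.003448
∂h/∂y = [(-15)·(+0.3) − (-35)·(+0.5)] / 725 = +0.01793
|∇h| = √(-0.003448² + 0.01793²) = 0.01826
Seepage velocity v = K·i/n = 0.39 × 0.01826 / 0.34 = 0.02095 m/day.
t = 200 / 0.02095 = 9547 days = 26.1 years.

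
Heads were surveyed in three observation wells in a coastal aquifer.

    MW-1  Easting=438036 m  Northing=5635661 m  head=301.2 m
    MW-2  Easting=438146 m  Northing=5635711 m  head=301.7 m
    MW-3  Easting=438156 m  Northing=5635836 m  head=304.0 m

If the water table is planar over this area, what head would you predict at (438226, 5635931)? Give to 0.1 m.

305.5 m

With h = a·x + b·y + c and MW-1 as origin, the differences give:
  110·a + 50·b = +0.5
  120·a + 175·b = +2.8
Eliminate b (×175 and ×50, subtract): 13250·a = -52.50 → a = ∂h/∂x = -0.003962
Back-substitute: b = ∂h/∂y = +0.01872.
h(438226, 5635931) = 301.2 + (-0.003962)·(190) + (+0.01872)·(270) = 301.2 -0.753 +5.054 = 305.501 m.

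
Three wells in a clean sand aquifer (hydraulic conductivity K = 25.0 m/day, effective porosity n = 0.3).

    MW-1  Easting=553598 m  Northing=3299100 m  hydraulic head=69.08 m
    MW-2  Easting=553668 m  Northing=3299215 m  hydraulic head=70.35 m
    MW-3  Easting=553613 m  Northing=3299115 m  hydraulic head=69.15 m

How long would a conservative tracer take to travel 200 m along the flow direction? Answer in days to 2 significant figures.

90 days

With h = a·x + b·y + c and MW-1 as origin, the differences give:
  70·a + 115·b = +1.27
  15·a + 15·b = +0.07
Eliminate b (×15 and ×115, subtract): -675·a = 11.000 → a = ∂h/∂x = -0.01630
Back-substitute: b = ∂h/∂y = +0.02096.
|∇h| = √(-0.01630² + 0.02096²) = 0.02655
Seepage velocity v = K·i/n = 25.0 × 0.02655 / 0.3 = 2.213 m/day.
t = 200 / 2.213 = 90.38 days.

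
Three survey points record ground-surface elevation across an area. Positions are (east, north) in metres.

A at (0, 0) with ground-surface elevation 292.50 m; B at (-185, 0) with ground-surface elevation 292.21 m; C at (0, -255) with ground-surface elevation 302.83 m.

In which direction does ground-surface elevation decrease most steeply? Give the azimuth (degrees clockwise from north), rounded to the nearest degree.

∂z/∂x = (292.21 − 292.50) / (-185 − 0) = +0.001568
∂z/∂y = (302.83 − 292.50) / (-255 − 0) = -0.04051
Steepest decrease is along −∇f: components (-0.001568 E, +0.04051 N).
Azimuth = atan2(-0.001568, +0.04051) = 357.8° ≈ 358°.

358°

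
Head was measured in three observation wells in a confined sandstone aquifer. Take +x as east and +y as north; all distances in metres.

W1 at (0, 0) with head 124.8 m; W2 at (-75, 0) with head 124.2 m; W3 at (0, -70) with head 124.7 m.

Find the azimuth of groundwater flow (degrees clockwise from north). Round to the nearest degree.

260°

∂h/∂x = (124.2 − 124.8) / (-75 − 0) = +0.008000
∂h/∂y = (124.7 − 124.8) / (-70 − 0) = +0.001429
Flow direction (−∇h) has components (-0.008000 E, -0.001429 N).
Azimuth = atan2(E, N) = atan2(-0.008000, -0.001429) = 259.9° ≈ 260°.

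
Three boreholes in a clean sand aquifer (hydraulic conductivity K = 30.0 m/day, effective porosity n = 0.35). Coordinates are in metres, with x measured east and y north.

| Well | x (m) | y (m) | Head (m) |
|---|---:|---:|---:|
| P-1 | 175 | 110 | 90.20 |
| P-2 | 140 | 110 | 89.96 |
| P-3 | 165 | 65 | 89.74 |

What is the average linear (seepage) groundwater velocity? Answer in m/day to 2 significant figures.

0.95 m/day

Three-point gradient (reference P-1): Δ to P-2 = (-35, 0, -0.24), Δ to P-3 = (-10, -45, -0.46).
∂h/∂x = +0.006857, ∂h/∂y = +0.008698 (det = 1575).
|∇h| = √(0.006857² + 0.008698²) = 0.01108
Seepage velocity v = K·i/n = 30.0 × 0.01108 / 0.35 = 0.9497 m/day.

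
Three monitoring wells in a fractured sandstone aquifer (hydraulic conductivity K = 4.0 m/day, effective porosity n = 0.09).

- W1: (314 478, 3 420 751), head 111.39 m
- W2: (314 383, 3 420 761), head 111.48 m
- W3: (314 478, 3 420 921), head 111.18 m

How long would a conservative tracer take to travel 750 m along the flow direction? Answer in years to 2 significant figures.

Taking W1 as reference: W2−W1 = (-95, 10, +0.09); W3−W1 = (0, 170, -0.21).
Solve a·Δx + b·Δy = Δh: det = (-95)·170 − 0·10 = -16150.
∂h/∂x = [(+0.09)·170 − (-0.21)·10] / -16150 = -0.001077
∂h/∂y = [(-95)·(-0.21) − 0·(+0.09)] / -16150 = -0.001235
|∇h| = √(-0.001077² + -0.001235²) = 0.001639
Seepage velocity v = K·i/n = 4.0 × 0.001639 / 0.09 = 0.07284 m/day.
t = 750 / 0.07284 = 1.03e+04 days = 28.2 years.

28 years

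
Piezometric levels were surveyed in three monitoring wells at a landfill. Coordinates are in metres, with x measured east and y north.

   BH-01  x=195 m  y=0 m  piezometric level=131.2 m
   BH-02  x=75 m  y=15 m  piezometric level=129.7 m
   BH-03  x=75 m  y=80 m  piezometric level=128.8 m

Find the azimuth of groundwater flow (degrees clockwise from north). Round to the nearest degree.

322°

Differences from BH-01: to BH-02 (Δx, Δy, Δh) = (-120, 15, -1.5); to BH-03 = (-120, 80, -2.4).
Solve a·Δx + b·Δy = Δh: det = (-120)·80 − (-120)·15 = -7800.
∂h/∂x = [(-1.5)·80 − (-2.4)·15] / -7800 = +0.01077
∂h/∂y = [(-120)·(-2.4) − (-120)·(-1.5)] / -7800 = -0.01385
Flow direction (−∇h) has components (-0.01077 E, +0.01385 N).
Azimuth = atan2(E, N) = atan2(-0.01077, +0.01385) = 322.1° ≈ 322°.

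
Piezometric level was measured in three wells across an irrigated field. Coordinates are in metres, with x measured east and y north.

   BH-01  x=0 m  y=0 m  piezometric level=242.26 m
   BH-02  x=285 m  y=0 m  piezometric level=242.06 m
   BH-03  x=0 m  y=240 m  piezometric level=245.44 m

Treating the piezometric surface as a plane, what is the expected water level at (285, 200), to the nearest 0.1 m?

244.7 m

∂h/∂x = (242.06 − 242.26) / (285 − 0) = -0.0007018
∂h/∂y = (245.44 − 242.26) / (240 − 0) = +0.01325
h(285, 200) = 242.26 + (-0.0007018)·(285) + (+0.01325)·(200) = 242.26 -0.200 +2.650 = 244.710 m.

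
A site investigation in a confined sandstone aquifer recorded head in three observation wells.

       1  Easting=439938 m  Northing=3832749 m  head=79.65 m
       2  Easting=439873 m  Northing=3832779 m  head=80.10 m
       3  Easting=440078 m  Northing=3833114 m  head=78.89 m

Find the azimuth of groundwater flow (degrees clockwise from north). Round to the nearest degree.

Differences from 1: to 2 (Δx, Δy, Δh) = (-65, 30, +0.45); to 3 = (140, 365, -0.76).
Determinant of the coordinate differences = (-65)·365 − 140·30 = -27925.
∂h/∂x = [(+0.45)·365 − (-0.76)·30] / -27925 = -0.006698
∂h/∂y = [(-65)·(-0.76) − 140·(+0.45)] / -27925 = +0.0004870
Flow direction (−∇h) has components (+0.006698 E, -0.0004870 N).
Azimuth = atan2(E, N) = atan2(+0.006698, -0.0004870) = 94.2° ≈ 094°.

094°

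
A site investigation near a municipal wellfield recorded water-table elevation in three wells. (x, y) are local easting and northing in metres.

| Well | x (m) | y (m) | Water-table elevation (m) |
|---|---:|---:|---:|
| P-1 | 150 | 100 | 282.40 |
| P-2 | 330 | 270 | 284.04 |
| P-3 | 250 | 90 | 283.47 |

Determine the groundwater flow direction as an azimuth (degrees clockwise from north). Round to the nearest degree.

Differences from P-1: to P-2 (Δx, Δy, Δh) = (180, 170, +1.64); to P-3 = (100, -10, +1.07).
Solve a·Δx + b·Δy = Δh: det = 180·(-10) − 100·170 = -18800.
∂h/∂x = [(+1.64)·(-10) − (+1.07)·170] / -18800 = +0.01055
∂h/∂y = [180·(+1.07) − 100·(+1.64)] / -18800 = -0.001521
Flow direction (−∇h) has components (-0.01055 E, +0.001521 N).
Azimuth = atan2(E, N) = atan2(-0.01055, +0.001521) = 278.2° ≈ 278°.

278°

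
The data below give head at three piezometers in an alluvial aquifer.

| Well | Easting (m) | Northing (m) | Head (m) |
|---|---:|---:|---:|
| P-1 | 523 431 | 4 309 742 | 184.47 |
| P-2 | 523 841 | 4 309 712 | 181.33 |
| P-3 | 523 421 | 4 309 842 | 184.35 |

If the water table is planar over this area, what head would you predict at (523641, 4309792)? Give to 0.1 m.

182.7 m

With h = a·x + b·y + c and P-1 as origin, the differences give:
  410·a + (-30)·b = -3.14
  (-10)·a + 100·b = -0.12
Eliminate b (×100 and ×(-30), subtract): 40700·a = -317.600 → a = ∂h/∂x = -0.007803
Back-substitute: b = ∂h/∂y = -0.001980.
h(523641, 4309792) = 184.47 + (-0.007803)·(210) + (-0.001980)·(50) = 184.47 -1.639 -0.099 = 182.732 m.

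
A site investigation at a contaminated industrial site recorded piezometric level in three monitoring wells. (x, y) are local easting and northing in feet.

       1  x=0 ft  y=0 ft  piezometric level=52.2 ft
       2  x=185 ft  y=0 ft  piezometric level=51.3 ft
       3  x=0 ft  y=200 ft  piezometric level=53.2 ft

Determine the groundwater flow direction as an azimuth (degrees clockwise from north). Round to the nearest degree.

∂h/∂x = (51.3 − 52.2) / (185 − 0) = -0.004865
∂h/∂y = (53.2 − 52.2) / (200 − 0) = +0.005000
Flow direction (−∇h) has components (+0.004865 E, -0.005000 N).
Azimuth = atan2(E, N) = atan2(+0.004865, -0.005000) = 135.8° ≈ 136°.

136°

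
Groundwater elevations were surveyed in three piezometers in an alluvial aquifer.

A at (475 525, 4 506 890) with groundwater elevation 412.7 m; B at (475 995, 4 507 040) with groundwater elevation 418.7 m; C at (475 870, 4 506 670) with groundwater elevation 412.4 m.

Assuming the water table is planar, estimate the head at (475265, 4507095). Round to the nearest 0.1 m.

413.5 m

Differences from A: to B (Δx, Δy, Δh) = (470, 150, +6.0); to C = (345, -220, -0.3).
Determinant of the coordinate differences = 470·(-220) − 345·150 = -155150.
∂h/∂x = [(+6.0)·(-220) − (-0.3)·150] / -155150 = +0.008218
∂h/∂y = [470·(-0.3) − 345·(+6.0)] / -155150 = +0.01425
h(475265, 4507095) = 412.7 + (+0.008218)·(-260) + (+0.01425)·(205) = 412.7 -2.137 +2.921 = 413.485 m.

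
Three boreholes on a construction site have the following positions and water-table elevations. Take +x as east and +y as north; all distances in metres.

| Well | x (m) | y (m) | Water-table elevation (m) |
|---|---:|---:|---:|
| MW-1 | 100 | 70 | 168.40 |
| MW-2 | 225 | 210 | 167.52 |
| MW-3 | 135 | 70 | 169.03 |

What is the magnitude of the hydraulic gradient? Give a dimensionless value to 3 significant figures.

0.0287

Three-point gradient (reference MW-1): Δ to MW-2 = (125, 140, -0.88), Δ to MW-3 = (35, 0, +0.63).
∂h/∂x = +0.01800, ∂h/∂y = -0.02236 (det = -4900).
|∇h| = √(0.01800² + -0.02236²) = 0.0287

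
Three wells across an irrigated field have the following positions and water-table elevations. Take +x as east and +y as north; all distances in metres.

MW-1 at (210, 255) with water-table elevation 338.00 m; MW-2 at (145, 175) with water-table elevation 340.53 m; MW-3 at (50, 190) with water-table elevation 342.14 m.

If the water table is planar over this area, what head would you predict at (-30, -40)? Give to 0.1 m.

347.3 m

With h = a·x + b·y + c and MW-1 as origin, the differences give:
  (-65)·a + (-80)·b = +2.53
  (-160)·a + (-65)·b = +4.14
Eliminate b (×(-65) and ×(-80), subtract): -8575·a = 166.750 → a = ∂h/∂x = -0.01945
Back-substitute: b = ∂h/∂y = -0.01583.
h(-30, -40) = 338.00 + (-0.01945)·(-240) + (-0.01583)·(-295) = 338.00 +4.667 +4.668 = 347.335 m.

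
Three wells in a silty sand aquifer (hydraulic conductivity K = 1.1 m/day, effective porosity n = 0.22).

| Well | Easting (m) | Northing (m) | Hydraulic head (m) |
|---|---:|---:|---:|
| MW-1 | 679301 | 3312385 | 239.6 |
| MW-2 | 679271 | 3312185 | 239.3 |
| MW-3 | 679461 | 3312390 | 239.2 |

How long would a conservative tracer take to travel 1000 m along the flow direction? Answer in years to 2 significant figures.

Differences from MW-1: to MW-2 (Δx, Δy, Δh) = (-30, -200, -0.3); to MW-3 = (160, 5, -0.4).
Determinant of the coordinate differences = (-30)·5 − 160·(-200) = 31850.
∂h/∂x = [(-0.3)·5 − (-0.4)·(-200)] / 31850 = -0.002559
∂h/∂y = [(-30)·(-0.4) − 160·(-0.3)] / 31850 = +0.001884
|∇h| = √(-0.002559² + 0.001884²) = 0.003178
Seepage velocity v = K·i/n = 1.1 × 0.003178 / 0.22 = 0.01589 m/day.
t = 1000 / 0.01589 = 6.293e+04 days = 172 years.

170 years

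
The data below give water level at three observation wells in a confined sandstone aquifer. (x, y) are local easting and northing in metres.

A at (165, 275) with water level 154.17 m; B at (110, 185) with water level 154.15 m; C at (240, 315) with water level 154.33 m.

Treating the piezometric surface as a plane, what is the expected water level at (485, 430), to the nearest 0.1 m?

Taking A as reference: B−A = (-55, -90, -0.02); C−A = (75, 40, +0.16).
Determinant of the coordinate differences = (-55)·40 − 75·(-90) = 4550.
∂h/∂x = [(-0.02)·40 − (+0.16)·(-90)] / 4550 = +0.002989
∂h/∂y = [(-55)·(+0.16) − 75·(-0.02)] / 4550 = -0.001604
h(485, 430) = 154.17 + (+0.002989)·(320) + (-0.001604)·(155) = 154.17 +0.956 -0.249 = 154.878 m.

154.9 m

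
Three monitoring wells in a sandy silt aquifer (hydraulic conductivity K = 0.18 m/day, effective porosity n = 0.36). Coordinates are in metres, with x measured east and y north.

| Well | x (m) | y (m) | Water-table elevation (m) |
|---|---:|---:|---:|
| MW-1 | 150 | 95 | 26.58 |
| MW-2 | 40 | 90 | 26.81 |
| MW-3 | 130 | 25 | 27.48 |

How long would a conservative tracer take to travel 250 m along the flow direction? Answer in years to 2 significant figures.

Taking MW-1 as reference: MW-2−MW-1 = (-110, -5, +0.23); MW-3−MW-1 = (-20, -70, +0.90).
Solve a·Δx + b·Δy = Δh: det = (-110)·(-70) − (-20)·(-5) = 7600.
∂h/∂x = [(+0.23)·(-70) − (+0.90)·(-5)] / 7600 = -0.001526
∂h/∂y = [(-110)·(+0.90) − (-20)·(+0.23)] / 7600 = -0.01242
|∇h| = √(-0.001526² + -0.01242²) = 0.01251
Seepage velocity v = K·i/n = 0.18 × 0.01251 / 0.36 = 0.006255 m/day.
t = 250 / 0.006255 = 3.997e+04 days = 109 years.

110 years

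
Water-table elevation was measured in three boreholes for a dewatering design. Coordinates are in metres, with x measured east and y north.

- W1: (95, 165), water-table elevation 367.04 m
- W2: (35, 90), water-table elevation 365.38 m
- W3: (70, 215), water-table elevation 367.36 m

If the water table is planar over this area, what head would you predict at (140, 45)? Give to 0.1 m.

366.1 m

Taking W1 as reference: W2−W1 = (-60, -75, -1.66); W3−W1 = (-25, 50, +0.32).
Solve a·Δx + b·Δy = Δh: det = (-60)·50 − (-25)·(-75) = -4875.
∂h/∂x = [(-1.66)·50 − (+0.32)·(-75)] / -4875 = +0.01210
∂h/∂y = [(-60)·(+0.32) − (-25)·(-1.66)] / -4875 = +0.01245
h(140, 45) = 367.04 + (+0.01210)·(45) + (+0.01245)·(-120) = 367.04 +0.545 -1.494 = 366.090 m.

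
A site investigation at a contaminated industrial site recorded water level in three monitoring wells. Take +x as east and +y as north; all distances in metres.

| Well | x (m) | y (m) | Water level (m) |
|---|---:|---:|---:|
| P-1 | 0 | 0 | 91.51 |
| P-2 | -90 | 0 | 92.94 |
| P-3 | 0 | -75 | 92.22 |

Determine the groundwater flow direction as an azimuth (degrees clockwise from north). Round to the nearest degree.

∂h/∂x = (92.94 − 91.51) / (-90 − 0) = -0.01589
∂h/∂y = (92.22 − 91.51) / (-75 − 0) = -0.009467
Flow direction (−∇h) has components (+0.01589 E, +0.009467 N).
Azimuth = atan2(E, N) = atan2(+0.01589, +0.009467) = 59.2° ≈ 059°.

059°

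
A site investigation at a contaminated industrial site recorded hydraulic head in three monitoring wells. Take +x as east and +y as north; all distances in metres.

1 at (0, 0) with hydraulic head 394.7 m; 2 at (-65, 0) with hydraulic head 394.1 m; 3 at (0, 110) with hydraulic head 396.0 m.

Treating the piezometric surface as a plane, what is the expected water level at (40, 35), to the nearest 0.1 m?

395.5 m

∂h/∂x = (394.1 − 394.7) / (-65 − 0) = +0.009231
∂h/∂y = (396.0 − 394.7) / (110 − 0) = +0.01182
h(40, 35) = 394.7 + (+0.009231)·(40) + (+0.01182)·(35) = 394.7 +0.369 +0.414 = 395.483 m.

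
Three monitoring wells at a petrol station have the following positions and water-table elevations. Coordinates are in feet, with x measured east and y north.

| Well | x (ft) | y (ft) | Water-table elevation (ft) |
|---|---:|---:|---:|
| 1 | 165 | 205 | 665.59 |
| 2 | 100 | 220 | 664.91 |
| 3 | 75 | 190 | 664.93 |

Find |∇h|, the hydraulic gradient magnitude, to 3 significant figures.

0.0117

Differences from 1: to 2 (Δx, Δy, Δh) = (-65, 15, -0.68); to 3 = (-90, -15, -0.66).
Determinant of the coordinate differences = (-65)·(-15) − (-90)·15 = 2325.
∂h/∂x = [(-0.68)·(-15) − (-0.66)·15] / 2325 = +0.008645
∂h/∂y = [(-65)·(-0.66) − (-90)·(-0.68)] / 2325 = -0.007871
|∇h| = √(0.008645² + -0.007871²) = 0.01169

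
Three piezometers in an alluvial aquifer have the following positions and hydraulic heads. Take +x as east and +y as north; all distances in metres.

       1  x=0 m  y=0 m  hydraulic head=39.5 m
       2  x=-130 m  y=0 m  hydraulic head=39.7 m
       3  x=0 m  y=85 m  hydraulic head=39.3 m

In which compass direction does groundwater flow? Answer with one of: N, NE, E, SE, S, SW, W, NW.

NE

∂h/∂x = (39.7 − 39.5) / (-130 − 0) = -0.001538
∂h/∂y = (39.3 − 39.5) / (85 − 0) = -0.002353
Flow = −∇h = (+0.001538 east, +0.002353 north), which points northeast.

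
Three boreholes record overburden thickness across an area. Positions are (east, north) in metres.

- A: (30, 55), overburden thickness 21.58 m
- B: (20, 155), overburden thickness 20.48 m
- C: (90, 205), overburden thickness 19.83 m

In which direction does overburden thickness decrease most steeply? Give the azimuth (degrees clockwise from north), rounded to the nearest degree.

With d = a·x + b·y + c and A as origin, the differences give:
  (-10)·a + 100·b = -1.10
  60·a + 150·b = -1.75
Eliminate b (×150 and ×100, subtract): -7500·a = 10.000 → a = ∂d/∂x = -0.001333
Back-substitute: b = ∂d/∂y = -0.01113.
Steepest decrease is along −∇f: components (+0.001333 E, +0.01113 N).
Azimuth = atan2(+0.001333, +0.01113) = 6.8° ≈ 007°.

007°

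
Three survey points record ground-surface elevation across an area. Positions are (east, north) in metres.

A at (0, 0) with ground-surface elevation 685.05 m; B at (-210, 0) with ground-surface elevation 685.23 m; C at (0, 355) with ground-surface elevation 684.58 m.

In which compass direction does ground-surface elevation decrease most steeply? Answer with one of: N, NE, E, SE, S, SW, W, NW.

NE

∂z/∂x = (685.23 − 685.05) / (-210 − 0) = -0.0008571
∂z/∂y = (684.58 − 685.05) / (355 − 0) = -0.001324
Steepest decrease is along −∇f = (+0.0008571 E, +0.001324 N) → northeast.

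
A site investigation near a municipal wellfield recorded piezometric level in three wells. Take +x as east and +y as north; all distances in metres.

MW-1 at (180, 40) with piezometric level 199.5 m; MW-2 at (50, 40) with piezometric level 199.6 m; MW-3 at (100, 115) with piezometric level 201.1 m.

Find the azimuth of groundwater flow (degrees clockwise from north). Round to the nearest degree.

With h = a·x + b·y + c and MW-1 as origin, the differences give:
  (-130)·a + 0·b = +0.1
  (-80)·a + 75·b = +1.6
Eliminate b (×75 and ×0, subtract): -9750·a = 7.50 → a = ∂h/∂x = -0.0007692
Back-substitute: b = ∂h/∂y = +0.02051.
Flow direction (−∇h) has components (+0.0007692 E, -0.02051 N).
Azimuth = atan2(E, N) = atan2(+0.0007692, -0.02051) = 177.9° ≈ 178°.

178°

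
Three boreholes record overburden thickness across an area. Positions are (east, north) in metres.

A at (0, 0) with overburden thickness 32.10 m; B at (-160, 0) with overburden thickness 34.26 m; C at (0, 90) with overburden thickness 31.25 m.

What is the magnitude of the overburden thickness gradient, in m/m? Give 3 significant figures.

∂d/∂x = (34.26 − 32.10) / (-160 − 0) = -0.01350
∂d/∂y = (31.25 − 32.10) / (90 − 0) = -0.009444
|∇f| = √(-0.01350² + -0.009444²) = 0.01648 m/m

0.0165 m/m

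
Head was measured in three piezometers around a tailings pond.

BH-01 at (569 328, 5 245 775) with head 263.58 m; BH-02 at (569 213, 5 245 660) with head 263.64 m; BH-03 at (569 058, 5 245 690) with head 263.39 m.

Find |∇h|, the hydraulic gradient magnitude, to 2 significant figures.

With h = a·x + b·y + c and BH-01 as origin, the differences give:
  (-115)·a + (-115)·b = +0.06
  (-270)·a + (-85)·b = -0.19
Eliminate b (×(-85) and ×(-115), subtract): -21275·a = -26.950 → a = ∂h/∂x = +0.001267
Back-substitute: b = ∂h/∂y = -0.001788.
|∇h| = √(0.001267² + -0.001788²) = 0.002191

0.0022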